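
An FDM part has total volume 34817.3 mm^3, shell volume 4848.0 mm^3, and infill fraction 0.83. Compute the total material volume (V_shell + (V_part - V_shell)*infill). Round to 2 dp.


V_infill = (34817.3 - 4848.0) * 0.83 = 24874.52
V_total = 4848.0 + 24874.52 = 29722.52 mm^3


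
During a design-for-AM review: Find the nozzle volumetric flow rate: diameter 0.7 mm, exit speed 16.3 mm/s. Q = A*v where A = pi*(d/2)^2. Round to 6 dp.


A = pi*(0.7/2)^2 = 0.3848451 mm^2
Q = 0.3848451 * 16.3 = 6.272975 mm^3/s


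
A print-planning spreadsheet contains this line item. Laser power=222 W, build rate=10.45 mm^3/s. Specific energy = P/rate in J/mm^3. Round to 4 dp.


SE = 222 / 10.45 = 21.244 J/mm^3


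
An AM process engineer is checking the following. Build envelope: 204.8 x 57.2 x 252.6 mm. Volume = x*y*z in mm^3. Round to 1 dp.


V = 204.8 * 57.2 * 252.6 = 2959097.9 mm^3


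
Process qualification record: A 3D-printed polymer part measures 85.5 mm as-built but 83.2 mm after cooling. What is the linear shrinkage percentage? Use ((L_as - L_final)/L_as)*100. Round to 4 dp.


Shrinkage = ((85.5-83.2)/85.5)*100 = 2.6901 %


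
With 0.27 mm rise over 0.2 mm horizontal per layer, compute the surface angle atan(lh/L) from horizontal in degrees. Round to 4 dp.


angle = atan(0.27/0.2) = 53.4711 degrees


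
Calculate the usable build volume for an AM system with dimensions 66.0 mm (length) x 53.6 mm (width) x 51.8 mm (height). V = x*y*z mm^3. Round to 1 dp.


V = 66.0 * 53.6 * 51.8 = 183247.7 mm^3


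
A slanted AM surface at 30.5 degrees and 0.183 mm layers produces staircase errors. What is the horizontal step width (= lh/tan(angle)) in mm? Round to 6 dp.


step = 0.183 / tan(30.5) = 0.310672 mm


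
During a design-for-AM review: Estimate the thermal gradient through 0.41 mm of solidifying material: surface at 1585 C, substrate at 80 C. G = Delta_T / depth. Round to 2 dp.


G = (1585-80)/0.41 = 3670.73 C/mm


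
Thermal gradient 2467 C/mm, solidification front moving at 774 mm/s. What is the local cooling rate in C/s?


CR = 2467 * 774 = 1909458 C/s


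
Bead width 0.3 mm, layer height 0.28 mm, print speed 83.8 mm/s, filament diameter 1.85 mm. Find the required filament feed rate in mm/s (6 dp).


Q = 0.3 * 0.28 * 83.8 = 7.0392 mm^3/s
A_fil = pi*(1.85/2)^2 = 2.68802521 mm^2
v_feed = 7.0392 / 2.68802521 = 2.618725 mm/s


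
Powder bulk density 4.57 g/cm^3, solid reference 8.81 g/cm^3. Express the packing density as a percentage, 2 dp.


Packing = (4.57/8.81)*100 = 51.87 %


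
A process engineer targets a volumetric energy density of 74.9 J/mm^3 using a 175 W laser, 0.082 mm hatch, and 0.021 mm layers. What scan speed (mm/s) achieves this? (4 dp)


v = 175 / (74.9*0.082*0.021) = 1356.8226 mm/s


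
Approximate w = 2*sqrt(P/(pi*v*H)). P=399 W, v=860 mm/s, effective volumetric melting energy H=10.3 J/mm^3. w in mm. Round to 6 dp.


w = 2*sqrt(399/(pi*860*10.3)) = 0.239482 mm


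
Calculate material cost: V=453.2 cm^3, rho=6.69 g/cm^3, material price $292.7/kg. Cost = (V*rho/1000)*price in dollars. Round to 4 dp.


Mass = 453.2*6.69/1000 = 3.031908 kg
Cost = 3.031908 * 292.7 = 887.4395 $


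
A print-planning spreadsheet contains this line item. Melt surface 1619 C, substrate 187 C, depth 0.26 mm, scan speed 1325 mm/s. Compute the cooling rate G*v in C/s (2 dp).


G = (1619-187)/0.26 = 5507.69230769 C/mm
CR = 5507.69230769 * 1325 = 7297692.31 C/s


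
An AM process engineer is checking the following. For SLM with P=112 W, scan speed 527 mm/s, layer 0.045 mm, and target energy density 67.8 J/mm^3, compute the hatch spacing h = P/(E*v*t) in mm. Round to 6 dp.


h = 112 / (67.8*527*0.045) = 0.069657 mm


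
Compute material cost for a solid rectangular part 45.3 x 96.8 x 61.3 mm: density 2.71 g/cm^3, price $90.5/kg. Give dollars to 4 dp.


V = 45.3 * 96.8 * 61.3 = 268802.952 mm^3 = 268.802952 cm^3
Mass = 268.802952 * 2.71 / 1000 = 0.728456 kg
Cost = 0.728456 * 90.5 = 65.9253 $


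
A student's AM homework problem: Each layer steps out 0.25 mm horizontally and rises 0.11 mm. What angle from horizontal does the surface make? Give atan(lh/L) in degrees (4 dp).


angle = atan(0.11/0.25) = 23.7495 degrees


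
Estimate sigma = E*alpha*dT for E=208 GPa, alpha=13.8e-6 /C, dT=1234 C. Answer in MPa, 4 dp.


sigma = 208*1000 * 13.8e-6 * 1234 = 3542.0736 MPa


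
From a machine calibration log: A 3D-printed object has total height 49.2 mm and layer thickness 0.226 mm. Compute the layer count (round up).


Layers = ceil(49.2/0.226) = 218


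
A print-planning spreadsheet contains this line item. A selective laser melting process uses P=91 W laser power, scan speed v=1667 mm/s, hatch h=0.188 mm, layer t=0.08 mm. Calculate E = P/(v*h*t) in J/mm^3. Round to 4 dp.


E = 91 / (1667*0.188*0.08) = 3.6296 J/mm^3


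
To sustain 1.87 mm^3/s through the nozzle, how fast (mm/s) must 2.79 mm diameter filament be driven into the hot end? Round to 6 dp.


A = pi*(2.79/2)^2 = 6.113618
v = 1.87 / 6.113618 = 0.305875 mm/s


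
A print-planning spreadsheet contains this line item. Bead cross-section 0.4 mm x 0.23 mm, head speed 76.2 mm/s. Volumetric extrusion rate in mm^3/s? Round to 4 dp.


Rate = 0.4 * 0.23 * 76.2 = 7.0104 mm^3/s


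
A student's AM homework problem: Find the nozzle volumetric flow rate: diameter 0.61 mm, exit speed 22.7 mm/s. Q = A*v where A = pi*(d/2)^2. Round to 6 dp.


A = pi*(0.61/2)^2 = 0.29224666 mm^2
Q = 0.29224666 * 22.7 = 6.633999 mm^3/s


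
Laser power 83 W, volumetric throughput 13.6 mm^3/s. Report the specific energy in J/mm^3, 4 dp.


SE = 83 / 13.6 = 6.1029 J/mm^3


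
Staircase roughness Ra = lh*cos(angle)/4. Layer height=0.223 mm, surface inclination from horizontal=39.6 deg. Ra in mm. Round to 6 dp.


Ra = 0.223 * cos(39.6) / 4 = 0.042956 mm


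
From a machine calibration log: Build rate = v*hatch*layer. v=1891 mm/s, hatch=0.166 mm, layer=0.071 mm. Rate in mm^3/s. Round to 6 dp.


Rate = 1891 * 0.166 * 0.071 = 22.287326 mm^3/s


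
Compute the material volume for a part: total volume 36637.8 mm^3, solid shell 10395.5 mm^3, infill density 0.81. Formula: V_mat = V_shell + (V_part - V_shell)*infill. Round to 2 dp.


V_infill = (36637.8 - 10395.5) * 0.81 = 21256.26
V_total = 10395.5 + 21256.26 = 31651.76 mm^3


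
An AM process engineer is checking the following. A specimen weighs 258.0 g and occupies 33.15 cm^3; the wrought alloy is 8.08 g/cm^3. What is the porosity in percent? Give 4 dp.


rho_part = 258.0 / 33.15 = 7.78280543 g/cm^3
Porosity = (1 - 7.78280543/8.08)*100 = 3.6782 %


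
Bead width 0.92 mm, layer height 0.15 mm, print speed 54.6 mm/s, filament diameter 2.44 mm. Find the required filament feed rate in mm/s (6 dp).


Q = 0.92 * 0.15 * 54.6 = 7.5348 mm^3/s
A_fil = pi*(2.44/2)^2 = 4.67594651 mm^2
v_feed = 7.5348 / 4.67594651 = 1.611396 mm/s


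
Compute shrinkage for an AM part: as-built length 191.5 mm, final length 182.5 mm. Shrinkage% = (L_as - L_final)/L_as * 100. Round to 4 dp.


Shrinkage = ((191.5-182.5)/191.5)*100 = 4.6997 %


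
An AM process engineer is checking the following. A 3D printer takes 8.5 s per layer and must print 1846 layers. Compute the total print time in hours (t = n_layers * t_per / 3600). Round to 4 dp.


t = 1846 * 8.5 / 3600 = 4.3586 hrs


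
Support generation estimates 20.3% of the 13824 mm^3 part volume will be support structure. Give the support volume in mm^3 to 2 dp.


V_support = 13824 * 0.203 = 2806.27 mm^3


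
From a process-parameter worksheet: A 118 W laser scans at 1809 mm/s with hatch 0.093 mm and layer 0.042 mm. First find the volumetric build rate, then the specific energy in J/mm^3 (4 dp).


Build rate = 1809 * 0.093 * 0.042 = 7.065954 mm^3/s
SE = 118 / 7.065954 = 16.6998 J/mm^3


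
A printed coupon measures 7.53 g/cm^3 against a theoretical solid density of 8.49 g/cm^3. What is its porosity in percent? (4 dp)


Porosity = (1-7.53/8.49)*100 = 11.3074 %


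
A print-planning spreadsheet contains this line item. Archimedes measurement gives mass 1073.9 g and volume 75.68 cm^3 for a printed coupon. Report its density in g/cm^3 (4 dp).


rho = 1073.9 / 75.68 = 14.19 g/cm^3


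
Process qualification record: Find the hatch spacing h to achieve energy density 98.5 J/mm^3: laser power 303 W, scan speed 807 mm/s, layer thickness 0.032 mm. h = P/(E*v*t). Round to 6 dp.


h = 303 / (98.5*807*0.032) = 0.11912 mm


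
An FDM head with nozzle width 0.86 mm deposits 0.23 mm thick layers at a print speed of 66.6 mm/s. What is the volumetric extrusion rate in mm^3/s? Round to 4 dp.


Rate = 0.86 * 0.23 * 66.6 = 13.1735 mm^3/s


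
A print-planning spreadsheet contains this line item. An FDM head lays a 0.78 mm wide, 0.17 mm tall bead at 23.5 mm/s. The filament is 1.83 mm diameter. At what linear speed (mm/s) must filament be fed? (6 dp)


Q = 0.78 * 0.17 * 23.5 = 3.1161 mm^3/s
A_fil = pi*(1.83/2)^2 = 2.63021991 mm^2
v_feed = 3.1161 / 2.63021991 = 1.18473 mm/s


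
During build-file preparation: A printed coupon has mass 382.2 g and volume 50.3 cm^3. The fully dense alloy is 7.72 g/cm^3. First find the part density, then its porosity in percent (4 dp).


rho_part = 382.2 / 50.3 = 7.59840954 g/cm^3
Porosity = (1 - 7.59840954/7.72)*100 = 1.575 %


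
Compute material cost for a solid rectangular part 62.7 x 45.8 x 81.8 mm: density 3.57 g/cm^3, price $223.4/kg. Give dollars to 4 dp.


V = 62.7 * 45.8 * 81.8 = 234901.788 mm^3 = 234.901788 cm^3
Mass = 234.901788 * 3.57 / 1000 = 0.83859938 kg
Cost = 0.83859938 * 223.4 = 187.3431 $


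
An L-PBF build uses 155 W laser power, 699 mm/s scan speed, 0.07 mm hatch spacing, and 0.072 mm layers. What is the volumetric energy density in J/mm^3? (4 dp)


E = 155 / (699*0.07*0.072) = 43.9971 J/mm^3


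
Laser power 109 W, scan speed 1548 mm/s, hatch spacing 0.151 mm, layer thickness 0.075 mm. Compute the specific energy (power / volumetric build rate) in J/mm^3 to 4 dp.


Build rate = 1548 * 0.151 * 0.075 = 17.5311 mm^3/s
SE = 109 / 17.5311 = 6.2175 J/mm^3


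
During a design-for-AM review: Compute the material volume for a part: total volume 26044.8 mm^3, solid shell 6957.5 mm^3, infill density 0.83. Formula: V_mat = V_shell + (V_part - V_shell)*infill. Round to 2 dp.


V_infill = (26044.8 - 6957.5) * 0.83 = 15842.46
V_total = 6957.5 + 15842.46 = 22799.96 mm^3


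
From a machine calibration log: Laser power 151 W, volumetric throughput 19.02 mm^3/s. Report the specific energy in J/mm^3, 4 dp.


SE = 151 / 19.02 = 7.939 J/mm^3


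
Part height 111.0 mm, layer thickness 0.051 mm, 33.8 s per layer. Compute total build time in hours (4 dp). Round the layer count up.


Layers = ceil(111.0/0.051) = 2177
t = 2177 * 33.8 / 3600 = 20.4396 hrs


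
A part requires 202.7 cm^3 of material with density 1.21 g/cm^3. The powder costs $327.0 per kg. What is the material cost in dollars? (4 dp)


Mass = 202.7*1.21/1000 = 0.245267 kg
Cost = 0.245267 * 327.0 = 80.2023 $


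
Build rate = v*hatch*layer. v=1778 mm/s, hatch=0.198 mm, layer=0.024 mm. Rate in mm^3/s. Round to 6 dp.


Rate = 1778 * 0.198 * 0.024 = 8.449056 mm^3/s


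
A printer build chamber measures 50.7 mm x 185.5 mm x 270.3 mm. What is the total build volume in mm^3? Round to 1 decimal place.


V = 50.7 * 185.5 * 270.3 = 2542131.0 mm^3


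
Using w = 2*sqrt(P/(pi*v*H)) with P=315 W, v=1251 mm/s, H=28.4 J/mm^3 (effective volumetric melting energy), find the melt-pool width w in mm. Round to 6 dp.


w = 2*sqrt(315/(pi*1251*28.4)) = 0.106248 mm


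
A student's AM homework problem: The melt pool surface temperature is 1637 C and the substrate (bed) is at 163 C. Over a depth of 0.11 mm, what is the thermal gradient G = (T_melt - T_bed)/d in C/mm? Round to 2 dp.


G = (1637-163)/0.11 = 13400.0 C/mm


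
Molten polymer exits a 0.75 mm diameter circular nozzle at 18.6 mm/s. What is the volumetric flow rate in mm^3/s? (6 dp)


A = pi*(0.75/2)^2 = 0.44178647 mm^2
Q = 0.44178647 * 18.6 = 8.217228 mm^3/s


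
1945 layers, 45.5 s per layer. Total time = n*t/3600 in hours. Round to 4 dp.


t = 1945 * 45.5 / 3600 = 24.5826 hrs


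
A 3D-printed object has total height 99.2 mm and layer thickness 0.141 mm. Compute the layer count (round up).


Layers = ceil(99.2/0.141) = 704


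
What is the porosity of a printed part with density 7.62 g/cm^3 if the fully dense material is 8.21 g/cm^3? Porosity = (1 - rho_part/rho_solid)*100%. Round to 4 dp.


Porosity = (1-7.62/8.21)*100 = 7.1864 %


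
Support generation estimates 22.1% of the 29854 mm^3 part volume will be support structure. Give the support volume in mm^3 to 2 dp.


V_support = 29854 * 0.221 = 6597.73 mm^3


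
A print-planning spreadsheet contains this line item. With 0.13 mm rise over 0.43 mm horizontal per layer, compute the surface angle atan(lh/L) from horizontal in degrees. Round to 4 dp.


angle = atan(0.13/0.43) = 16.8214 degrees


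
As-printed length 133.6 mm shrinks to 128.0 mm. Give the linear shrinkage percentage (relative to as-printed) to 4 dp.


Shrinkage = ((133.6-128.0)/133.6)*100 = 4.1916 %


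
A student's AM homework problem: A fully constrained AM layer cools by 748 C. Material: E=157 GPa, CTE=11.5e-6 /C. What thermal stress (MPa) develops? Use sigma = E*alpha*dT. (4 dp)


sigma = 157*1000 * 11.5e-6 * 748 = 1350.514 MPa


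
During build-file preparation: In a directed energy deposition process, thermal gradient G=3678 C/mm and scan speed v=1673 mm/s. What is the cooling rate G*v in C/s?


CR = 3678 * 1673 = 6153294 C/s


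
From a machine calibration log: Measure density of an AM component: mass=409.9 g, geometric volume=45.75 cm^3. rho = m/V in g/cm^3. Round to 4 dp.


rho = 409.9 / 45.75 = 8.9596 g/cm^3


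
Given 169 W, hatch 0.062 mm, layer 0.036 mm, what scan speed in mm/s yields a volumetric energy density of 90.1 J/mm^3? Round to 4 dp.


v = 169 / (90.1*0.062*0.036) = 840.3645 mm/s


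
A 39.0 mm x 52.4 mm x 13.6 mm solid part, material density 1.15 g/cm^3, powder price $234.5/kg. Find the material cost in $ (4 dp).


V = 39.0 * 52.4 * 13.6 = 27792.96 mm^3 = 27.79296 cm^3
Mass = 27.79296 * 1.15 / 1000 = 0.0319619 kg
Cost = 0.0319619 * 234.5 = 7.4951 $


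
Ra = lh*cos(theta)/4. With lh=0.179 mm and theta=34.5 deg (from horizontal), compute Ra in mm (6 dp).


Ra = 0.179 * cos(34.5) / 4 = 0.03688 mm


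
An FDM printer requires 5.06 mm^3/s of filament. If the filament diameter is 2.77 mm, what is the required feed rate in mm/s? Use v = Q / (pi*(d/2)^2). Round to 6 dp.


A = pi*(2.77/2)^2 = 6.026282
v = 5.06 / 6.026282 = 0.839655 mm/s


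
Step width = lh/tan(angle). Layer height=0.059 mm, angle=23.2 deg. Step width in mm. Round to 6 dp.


step = 0.059 / tan(23.2) = 0.137657 mm


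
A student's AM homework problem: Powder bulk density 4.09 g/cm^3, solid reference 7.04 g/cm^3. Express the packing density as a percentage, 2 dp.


Packing = (4.09/7.04)*100 = 58.1 %


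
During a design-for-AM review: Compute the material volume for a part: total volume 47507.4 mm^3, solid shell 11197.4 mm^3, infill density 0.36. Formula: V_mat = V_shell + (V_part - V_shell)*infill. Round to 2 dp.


V_infill = (47507.4 - 11197.4) * 0.36 = 13071.6
V_total = 11197.4 + 13071.6 = 24269.0 mm^3


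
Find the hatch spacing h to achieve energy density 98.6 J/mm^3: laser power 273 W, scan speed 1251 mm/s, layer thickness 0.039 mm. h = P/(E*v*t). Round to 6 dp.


h = 273 / (98.6*1251*0.039) = 0.05675 mm


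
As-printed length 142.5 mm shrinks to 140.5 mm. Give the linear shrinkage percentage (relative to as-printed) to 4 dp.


Shrinkage = ((142.5-140.5)/142.5)*100 = 1.4035 %


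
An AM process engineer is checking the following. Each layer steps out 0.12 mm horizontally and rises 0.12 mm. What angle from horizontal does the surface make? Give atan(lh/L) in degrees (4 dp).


angle = atan(0.12/0.12) = 45.0 degrees


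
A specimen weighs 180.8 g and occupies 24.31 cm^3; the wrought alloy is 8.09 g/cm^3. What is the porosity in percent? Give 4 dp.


rho_part = 180.8 / 24.31 = 7.43726861 g/cm^3
Porosity = (1 - 7.43726861/8.09)*100 = 8.0684 %


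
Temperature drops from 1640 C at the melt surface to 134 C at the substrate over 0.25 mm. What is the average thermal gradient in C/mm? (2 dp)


G = (1640-134)/0.25 = 6024.0 C/mm


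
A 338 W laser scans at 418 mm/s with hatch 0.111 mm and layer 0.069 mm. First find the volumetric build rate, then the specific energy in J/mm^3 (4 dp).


Build rate = 418 * 0.111 * 0.069 = 3.201462 mm^3/s
SE = 338 / 3.201462 = 105.5768 J/mm^3


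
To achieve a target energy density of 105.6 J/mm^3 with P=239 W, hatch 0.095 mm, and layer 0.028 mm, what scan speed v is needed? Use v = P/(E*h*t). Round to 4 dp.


v = 239 / (105.6*0.095*0.028) = 850.8487 mm/s


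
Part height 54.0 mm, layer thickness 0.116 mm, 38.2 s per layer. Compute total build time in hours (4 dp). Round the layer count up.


Layers = ceil(54.0/0.116) = 466
t = 466 * 38.2 / 3600 = 4.9448 hrs


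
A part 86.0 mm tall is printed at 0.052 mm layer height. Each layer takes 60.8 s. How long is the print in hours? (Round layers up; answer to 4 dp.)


Layers = ceil(86.0/0.052) = 1654
t = 1654 * 60.8 / 3600 = 27.9342 hrs


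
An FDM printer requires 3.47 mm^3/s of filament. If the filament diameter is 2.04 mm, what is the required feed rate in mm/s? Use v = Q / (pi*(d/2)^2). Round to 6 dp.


A = pi*(2.04/2)^2 = 3.268513
v = 3.47 / 3.268513 = 1.061645 mm/s


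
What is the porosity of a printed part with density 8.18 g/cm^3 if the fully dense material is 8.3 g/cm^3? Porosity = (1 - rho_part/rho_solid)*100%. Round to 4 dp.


Porosity = (1-8.18/8.3)*100 = 1.4458 %


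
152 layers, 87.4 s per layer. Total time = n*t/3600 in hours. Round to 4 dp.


t = 152 * 87.4 / 3600 = 3.6902 hrs


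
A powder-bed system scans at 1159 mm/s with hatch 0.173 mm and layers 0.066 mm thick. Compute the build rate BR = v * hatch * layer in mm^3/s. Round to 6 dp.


Rate = 1159 * 0.173 * 0.066 = 13.233462 mm^3/s


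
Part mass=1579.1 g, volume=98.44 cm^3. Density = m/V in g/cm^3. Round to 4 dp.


rho = 1579.1 / 98.44 = 16.0412 g/cm^3


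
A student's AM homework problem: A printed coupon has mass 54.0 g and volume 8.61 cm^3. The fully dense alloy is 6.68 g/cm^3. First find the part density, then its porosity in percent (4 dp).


rho_part = 54.0 / 8.61 = 6.271777 g/cm^3
Porosity = (1 - 6.271777/6.68)*100 = 6.1111 %


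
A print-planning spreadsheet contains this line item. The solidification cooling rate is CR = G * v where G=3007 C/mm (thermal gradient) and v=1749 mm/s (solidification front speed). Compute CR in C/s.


CR = 3007 * 1749 = 5259243 C/s


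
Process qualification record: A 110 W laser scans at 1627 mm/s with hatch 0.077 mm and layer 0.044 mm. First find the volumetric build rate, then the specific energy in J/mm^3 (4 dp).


Build rate = 1627 * 0.077 * 0.044 = 5.512276 mm^3/s
SE = 110 / 5.512276 = 19.9555 J/mm^3


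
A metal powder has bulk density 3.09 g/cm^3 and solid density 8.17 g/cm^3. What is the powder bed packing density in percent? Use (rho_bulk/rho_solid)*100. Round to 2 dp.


Packing = (3.09/8.17)*100 = 37.82 %


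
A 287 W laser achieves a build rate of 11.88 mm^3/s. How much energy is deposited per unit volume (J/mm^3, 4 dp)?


SE = 287 / 11.88 = 24.1582 J/mm^3


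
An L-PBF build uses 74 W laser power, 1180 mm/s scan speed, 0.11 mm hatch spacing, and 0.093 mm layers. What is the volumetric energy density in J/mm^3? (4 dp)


E = 74 / (1180*0.11*0.093) = 6.1302 J/mm^3


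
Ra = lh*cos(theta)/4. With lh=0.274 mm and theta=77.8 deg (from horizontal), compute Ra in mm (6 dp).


Ra = 0.274 * cos(77.8) / 4 = 0.014476 mm


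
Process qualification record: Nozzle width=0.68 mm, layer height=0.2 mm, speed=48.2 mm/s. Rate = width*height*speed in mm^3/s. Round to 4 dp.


Rate = 0.68 * 0.2 * 48.2 = 6.5552 mm^3/s


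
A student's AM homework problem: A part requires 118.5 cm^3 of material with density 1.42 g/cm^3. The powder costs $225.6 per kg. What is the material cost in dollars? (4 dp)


Mass = 118.5*1.42/1000 = 0.16827 kg
Cost = 0.16827 * 225.6 = 37.9617 $


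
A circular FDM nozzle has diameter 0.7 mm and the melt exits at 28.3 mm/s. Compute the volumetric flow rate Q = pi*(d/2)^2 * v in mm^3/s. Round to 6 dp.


A = pi*(0.7/2)^2 = 0.3848451 mm^2
Q = 0.3848451 * 28.3 = 10.891116 mm^3/s


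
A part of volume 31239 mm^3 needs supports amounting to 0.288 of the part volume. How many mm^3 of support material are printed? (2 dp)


V_support = 31239 * 0.288 = 8996.83 mm^3


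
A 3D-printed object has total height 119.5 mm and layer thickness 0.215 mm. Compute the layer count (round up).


Layers = ceil(119.5/0.215) = 556


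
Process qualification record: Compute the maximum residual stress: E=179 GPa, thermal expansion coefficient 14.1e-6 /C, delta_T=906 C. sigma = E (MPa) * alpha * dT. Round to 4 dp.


sigma = 179*1000 * 14.1e-6 * 906 = 2286.6534 MPa


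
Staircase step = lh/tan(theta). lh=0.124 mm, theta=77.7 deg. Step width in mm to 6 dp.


step = 0.124 / tan(77.7) = 0.027036 mm


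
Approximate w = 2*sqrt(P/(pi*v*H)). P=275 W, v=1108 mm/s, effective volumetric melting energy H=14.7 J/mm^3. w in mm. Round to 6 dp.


w = 2*sqrt(275/(pi*1108*14.7)) = 0.14662 mm


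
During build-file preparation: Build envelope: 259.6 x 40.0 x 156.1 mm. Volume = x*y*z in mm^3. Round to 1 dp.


V = 259.6 * 40.0 * 156.1 = 1620942.4 mm^3


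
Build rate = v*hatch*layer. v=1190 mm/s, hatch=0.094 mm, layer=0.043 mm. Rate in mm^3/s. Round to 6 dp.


Rate = 1190 * 0.094 * 0.043 = 4.80998 mm^3/s


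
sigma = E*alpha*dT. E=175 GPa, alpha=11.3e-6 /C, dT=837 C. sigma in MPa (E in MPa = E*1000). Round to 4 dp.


sigma = 175*1000 * 11.3e-6 * 837 = 1655.1675 MPa


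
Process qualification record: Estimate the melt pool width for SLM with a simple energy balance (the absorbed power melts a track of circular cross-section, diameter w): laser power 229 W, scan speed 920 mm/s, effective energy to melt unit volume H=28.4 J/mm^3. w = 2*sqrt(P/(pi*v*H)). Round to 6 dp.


w = 2*sqrt(229/(pi*920*28.4)) = 0.105638 mm


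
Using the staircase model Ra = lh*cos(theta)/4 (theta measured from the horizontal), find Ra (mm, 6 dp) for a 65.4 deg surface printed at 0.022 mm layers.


Ra = 0.022 * cos(65.4) / 4 = 0.00229 mm


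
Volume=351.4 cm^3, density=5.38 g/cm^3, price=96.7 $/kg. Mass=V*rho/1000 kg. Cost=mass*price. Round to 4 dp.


Mass = 351.4*5.38/1000 = 1.890532 kg
Cost = 1.890532 * 96.7 = 182.8144 $


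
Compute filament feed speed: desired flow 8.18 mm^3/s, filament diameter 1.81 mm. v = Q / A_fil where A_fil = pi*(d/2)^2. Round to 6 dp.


A = pi*(1.81/2)^2 = 2.573043
v = 8.18 / 2.573043 = 3.179115 mm/s


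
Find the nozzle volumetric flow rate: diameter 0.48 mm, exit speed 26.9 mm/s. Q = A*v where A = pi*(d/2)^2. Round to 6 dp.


A = pi*(0.48/2)^2 = 0.18095574 mm^2
Q = 0.18095574 * 26.9 = 4.867709 mm^3/s


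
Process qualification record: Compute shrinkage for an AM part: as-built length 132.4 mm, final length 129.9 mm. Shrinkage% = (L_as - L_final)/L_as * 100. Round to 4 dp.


Shrinkage = ((132.4-129.9)/132.4)*100 = 1.8882 %


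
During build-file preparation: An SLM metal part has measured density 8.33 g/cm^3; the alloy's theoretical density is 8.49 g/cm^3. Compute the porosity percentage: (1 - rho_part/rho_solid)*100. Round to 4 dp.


Porosity = (1-8.33/8.49)*100 = 1.8846 %


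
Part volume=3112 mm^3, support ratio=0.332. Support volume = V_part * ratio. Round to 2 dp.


V_support = 3112 * 0.332 = 1033.18 mm^3


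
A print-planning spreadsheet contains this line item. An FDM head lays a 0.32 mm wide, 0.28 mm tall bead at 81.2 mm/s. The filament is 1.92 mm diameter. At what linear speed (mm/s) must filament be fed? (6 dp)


Q = 0.32 * 0.28 * 81.2 = 7.27552 mm^3/s
A_fil = pi*(1.92/2)^2 = 2.89529179 mm^2
v_feed = 7.27552 / 2.89529179 = 2.51288 mm/s


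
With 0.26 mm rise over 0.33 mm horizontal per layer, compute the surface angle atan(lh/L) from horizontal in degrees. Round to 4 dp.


angle = atan(0.26/0.33) = 38.2338 degrees


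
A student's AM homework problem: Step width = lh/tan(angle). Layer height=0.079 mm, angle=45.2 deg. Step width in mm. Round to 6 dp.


step = 0.079 / tan(45.2) = 0.07845 mm


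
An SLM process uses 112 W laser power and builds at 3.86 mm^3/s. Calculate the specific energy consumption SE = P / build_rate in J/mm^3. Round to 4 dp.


SE = 112 / 3.86 = 29.0155 J/mm^3


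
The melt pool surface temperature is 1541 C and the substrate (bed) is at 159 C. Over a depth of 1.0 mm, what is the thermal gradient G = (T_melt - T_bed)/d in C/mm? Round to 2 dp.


G = (1541-159)/1.0 = 1382.0 C/mm


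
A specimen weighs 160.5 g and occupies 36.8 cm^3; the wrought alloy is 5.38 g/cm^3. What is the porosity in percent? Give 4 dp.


rho_part = 160.5 / 36.8 = 4.36141304 g/cm^3
Porosity = (1 - 4.36141304/5.38)*100 = 18.9328 %


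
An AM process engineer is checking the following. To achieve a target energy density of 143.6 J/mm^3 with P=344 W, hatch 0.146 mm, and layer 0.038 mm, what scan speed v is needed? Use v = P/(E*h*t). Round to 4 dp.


v = 344 / (143.6*0.146*0.038) = 431.785 mm/s


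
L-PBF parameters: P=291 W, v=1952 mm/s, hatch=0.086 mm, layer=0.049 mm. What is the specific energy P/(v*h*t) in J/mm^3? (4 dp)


Build rate = 1952 * 0.086 * 0.049 = 8.225728 mm^3/s
SE = 291 / 8.225728 = 35.3768 J/mm^3


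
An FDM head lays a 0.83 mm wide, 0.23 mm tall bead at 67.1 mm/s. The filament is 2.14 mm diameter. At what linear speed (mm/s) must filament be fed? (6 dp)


Q = 0.83 * 0.23 * 67.1 = 12.80939 mm^3/s
A_fil = pi*(2.14/2)^2 = 3.59680943 mm^2
v_feed = 12.80939 / 3.59680943 = 3.56132 mm/s


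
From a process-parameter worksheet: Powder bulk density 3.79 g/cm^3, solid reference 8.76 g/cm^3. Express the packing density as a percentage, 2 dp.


Packing = (3.79/8.76)*100 = 43.26 %


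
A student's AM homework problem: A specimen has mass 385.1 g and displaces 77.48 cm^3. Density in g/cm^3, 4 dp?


rho = 385.1 / 77.48 = 4.9703 g/cm^3


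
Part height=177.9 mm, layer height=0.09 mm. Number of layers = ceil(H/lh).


Layers = ceil(177.9/0.09) = 1977


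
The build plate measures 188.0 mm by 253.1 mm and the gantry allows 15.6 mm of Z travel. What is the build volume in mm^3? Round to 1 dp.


V = 188.0 * 253.1 * 15.6 = 742291.7 mm^3


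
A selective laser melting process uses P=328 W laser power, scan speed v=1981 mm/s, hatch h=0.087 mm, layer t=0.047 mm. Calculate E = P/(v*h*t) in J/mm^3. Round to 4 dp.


E = 328 / (1981*0.087*0.047) = 40.4923 J/mm^3


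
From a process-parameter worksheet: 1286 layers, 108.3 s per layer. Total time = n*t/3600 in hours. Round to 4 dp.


t = 1286 * 108.3 / 3600 = 38.6872 hrs


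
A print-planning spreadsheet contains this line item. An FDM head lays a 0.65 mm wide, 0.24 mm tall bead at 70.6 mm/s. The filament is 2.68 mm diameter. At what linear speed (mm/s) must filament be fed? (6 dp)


Q = 0.65 * 0.24 * 70.6 = 11.0136 mm^3/s
A_fil = pi*(2.68/2)^2 = 5.64104377 mm^2
v_feed = 11.0136 / 5.64104377 = 1.952405 mm/s


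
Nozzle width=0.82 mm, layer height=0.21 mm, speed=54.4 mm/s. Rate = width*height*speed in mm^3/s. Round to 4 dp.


Rate = 0.82 * 0.21 * 54.4 = 9.3677 mm^3/s


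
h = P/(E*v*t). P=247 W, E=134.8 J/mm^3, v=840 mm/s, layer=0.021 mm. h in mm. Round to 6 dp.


h = 247 / (134.8*840*0.021) = 0.103874 mm


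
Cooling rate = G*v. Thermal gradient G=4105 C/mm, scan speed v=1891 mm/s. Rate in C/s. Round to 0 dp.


CR = 4105 * 1891 = 7762555 C/s


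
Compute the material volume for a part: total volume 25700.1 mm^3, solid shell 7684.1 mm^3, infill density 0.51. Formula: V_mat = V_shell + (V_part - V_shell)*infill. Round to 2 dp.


V_infill = (25700.1 - 7684.1) * 0.51 = 9188.16
V_total = 7684.1 + 9188.16 = 16872.26 mm^3


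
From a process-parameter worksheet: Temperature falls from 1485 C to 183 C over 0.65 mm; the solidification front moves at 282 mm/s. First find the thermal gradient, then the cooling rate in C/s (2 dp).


G = (1485-183)/0.65 = 2003.07692308 C/mm
CR = 2003.07692308 * 282 = 564867.69 C/s


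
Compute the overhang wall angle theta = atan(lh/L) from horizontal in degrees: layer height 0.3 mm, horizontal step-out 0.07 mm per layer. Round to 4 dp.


angle = atan(0.3/0.07) = 76.866 degrees


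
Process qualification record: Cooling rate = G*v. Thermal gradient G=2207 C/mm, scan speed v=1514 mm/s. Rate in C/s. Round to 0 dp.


CR = 2207 * 1514 = 3341398 C/s


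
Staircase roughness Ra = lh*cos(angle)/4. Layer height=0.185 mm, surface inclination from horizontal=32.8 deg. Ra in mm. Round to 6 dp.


Ra = 0.185 * cos(32.8) / 4 = 0.038876 mm


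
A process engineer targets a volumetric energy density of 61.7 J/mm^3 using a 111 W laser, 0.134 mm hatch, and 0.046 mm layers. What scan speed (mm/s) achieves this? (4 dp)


v = 111 / (61.7*0.134*0.046) = 291.8604 mm/s


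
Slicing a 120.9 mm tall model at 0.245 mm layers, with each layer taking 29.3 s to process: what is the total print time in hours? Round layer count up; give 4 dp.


Layers = ceil(120.9/0.245) = 494
t = 494 * 29.3 / 3600 = 4.0206 hrs


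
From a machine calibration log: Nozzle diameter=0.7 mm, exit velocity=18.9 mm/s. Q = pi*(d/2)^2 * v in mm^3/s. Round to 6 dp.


A = pi*(0.7/2)^2 = 0.3848451 mm^2
Q = 0.3848451 * 18.9 = 7.273572 mm^3/s


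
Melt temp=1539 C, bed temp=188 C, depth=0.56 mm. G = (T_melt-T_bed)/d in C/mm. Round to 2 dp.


G = (1539-188)/0.56 = 2412.5 C/mm


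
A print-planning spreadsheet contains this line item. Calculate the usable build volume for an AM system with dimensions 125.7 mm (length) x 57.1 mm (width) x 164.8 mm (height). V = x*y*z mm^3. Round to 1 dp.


V = 125.7 * 57.1 * 164.8 = 1182847.1 mm^3


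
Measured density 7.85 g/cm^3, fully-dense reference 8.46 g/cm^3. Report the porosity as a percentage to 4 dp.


Porosity = (1-7.85/8.46)*100 = 7.2104 %


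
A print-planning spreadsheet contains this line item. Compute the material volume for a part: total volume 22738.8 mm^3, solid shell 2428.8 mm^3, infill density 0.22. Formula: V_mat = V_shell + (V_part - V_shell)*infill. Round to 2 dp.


V_infill = (22738.8 - 2428.8) * 0.22 = 4468.2
V_total = 2428.8 + 4468.2 = 6897.0 mm^3


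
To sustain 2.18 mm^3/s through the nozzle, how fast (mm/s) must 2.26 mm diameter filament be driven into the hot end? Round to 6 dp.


A = pi*(2.26/2)^2 = 4.0115
v = 2.18 / 4.0115 = 0.543438 mm/s


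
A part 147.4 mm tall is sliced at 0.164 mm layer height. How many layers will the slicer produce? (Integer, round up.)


Layers = ceil(147.4/0.164) = 899


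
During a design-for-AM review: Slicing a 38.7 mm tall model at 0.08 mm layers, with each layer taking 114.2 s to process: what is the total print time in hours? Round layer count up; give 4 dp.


Layers = ceil(38.7/0.08) = 484
t = 484 * 114.2 / 3600 = 15.3536 hrs


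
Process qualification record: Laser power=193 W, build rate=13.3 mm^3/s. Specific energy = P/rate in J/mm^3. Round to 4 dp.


SE = 193 / 13.3 = 14.5113 J/mm^3


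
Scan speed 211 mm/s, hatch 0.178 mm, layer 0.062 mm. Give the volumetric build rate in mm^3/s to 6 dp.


Rate = 211 * 0.178 * 0.062 = 2.328596 mm^3/s


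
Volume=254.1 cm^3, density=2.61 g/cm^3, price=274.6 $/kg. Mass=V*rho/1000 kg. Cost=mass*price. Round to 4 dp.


Mass = 254.1*2.61/1000 = 0.663201 kg
Cost = 0.663201 * 274.6 = 182.115 $


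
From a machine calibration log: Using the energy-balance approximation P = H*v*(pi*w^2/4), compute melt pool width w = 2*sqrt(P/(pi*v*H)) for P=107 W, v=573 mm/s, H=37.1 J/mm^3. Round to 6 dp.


w = 2*sqrt(107/(pi*573*37.1)) = 0.080054 mm


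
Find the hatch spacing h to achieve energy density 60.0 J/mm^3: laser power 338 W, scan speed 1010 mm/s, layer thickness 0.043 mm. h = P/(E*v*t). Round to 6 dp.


h = 338 / (60.0*1010*0.043) = 0.129711 mm


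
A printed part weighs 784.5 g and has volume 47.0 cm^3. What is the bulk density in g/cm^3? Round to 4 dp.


rho = 784.5 / 47.0 = 16.6915 g/cm^3


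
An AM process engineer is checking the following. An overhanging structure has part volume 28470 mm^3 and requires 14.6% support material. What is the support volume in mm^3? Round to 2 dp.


V_support = 28470 * 0.146 = 4156.62 mm^3


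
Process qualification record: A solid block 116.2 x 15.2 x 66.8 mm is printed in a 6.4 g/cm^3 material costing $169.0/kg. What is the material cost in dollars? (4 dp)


V = 116.2 * 15.2 * 66.8 = 117984.832 mm^3 = 117.984832 cm^3
Mass = 117.984832 * 6.4 / 1000 = 0.75510292 kg
Cost = 0.75510292 * 169.0 = 127.6124 $


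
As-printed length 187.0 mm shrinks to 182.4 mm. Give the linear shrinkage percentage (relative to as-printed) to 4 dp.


Shrinkage = ((187.0-182.4)/187.0)*100 = 2.4599 %


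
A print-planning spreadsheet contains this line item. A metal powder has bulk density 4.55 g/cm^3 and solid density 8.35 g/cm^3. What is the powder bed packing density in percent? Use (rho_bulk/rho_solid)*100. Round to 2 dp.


Packing = (4.55/8.35)*100 = 54.49 %


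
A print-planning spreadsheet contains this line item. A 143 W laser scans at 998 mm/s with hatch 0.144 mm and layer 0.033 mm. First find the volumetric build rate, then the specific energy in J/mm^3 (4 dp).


Build rate = 998 * 0.144 * 0.033 = 4.742496 mm^3/s
SE = 143 / 4.742496 = 30.1529 J/mm^3


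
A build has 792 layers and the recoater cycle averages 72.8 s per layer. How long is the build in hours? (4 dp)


t = 792 * 72.8 / 3600 = 16.016 hrs


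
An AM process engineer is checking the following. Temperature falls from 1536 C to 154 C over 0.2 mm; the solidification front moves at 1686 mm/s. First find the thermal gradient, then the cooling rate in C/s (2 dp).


G = (1536-154)/0.2 = 6910.0 C/mm
CR = 6910.0 * 1686 = 11650260.0 C/s


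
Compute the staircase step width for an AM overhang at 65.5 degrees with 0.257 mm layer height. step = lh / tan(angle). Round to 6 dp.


step = 0.257 / tan(65.5) = 0.117122 mm


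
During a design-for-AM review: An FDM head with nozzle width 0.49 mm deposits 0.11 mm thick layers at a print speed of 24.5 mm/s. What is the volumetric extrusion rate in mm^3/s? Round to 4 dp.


Rate = 0.49 * 0.11 * 24.5 = 1.3206 mm^3/s


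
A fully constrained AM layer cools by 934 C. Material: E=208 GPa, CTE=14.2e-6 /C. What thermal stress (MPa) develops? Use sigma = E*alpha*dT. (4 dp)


sigma = 208*1000 * 14.2e-6 * 934 = 2758.6624 MPa


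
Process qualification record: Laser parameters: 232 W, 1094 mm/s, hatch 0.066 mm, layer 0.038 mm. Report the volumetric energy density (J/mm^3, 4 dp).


E = 232 / (1094*0.066*0.038) = 84.5557 J/mm^3


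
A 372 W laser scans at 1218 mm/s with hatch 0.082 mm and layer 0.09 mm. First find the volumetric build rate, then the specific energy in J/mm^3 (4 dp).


Build rate = 1218 * 0.082 * 0.09 = 8.98884 mm^3/s
SE = 372 / 8.98884 = 41.3847 J/mm^3


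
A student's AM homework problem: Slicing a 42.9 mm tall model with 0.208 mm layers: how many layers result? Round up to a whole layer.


Layers = ceil(42.9/0.208) = 207


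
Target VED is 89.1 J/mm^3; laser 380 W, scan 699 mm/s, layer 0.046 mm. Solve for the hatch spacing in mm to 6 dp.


h = 380 / (89.1*699*0.046) = 0.132639 mm


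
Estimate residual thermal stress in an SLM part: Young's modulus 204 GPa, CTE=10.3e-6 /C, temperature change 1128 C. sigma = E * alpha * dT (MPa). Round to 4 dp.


sigma = 204*1000 * 10.3e-6 * 1128 = 2370.1536 MPa


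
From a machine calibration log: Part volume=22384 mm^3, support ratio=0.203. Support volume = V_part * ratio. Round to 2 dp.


V_support = 22384 * 0.203 = 4543.95 mm^3


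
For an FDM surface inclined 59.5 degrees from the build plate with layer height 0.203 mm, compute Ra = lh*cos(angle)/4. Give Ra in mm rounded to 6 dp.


Ra = 0.203 * cos(59.5) / 4 = 0.025758 mm


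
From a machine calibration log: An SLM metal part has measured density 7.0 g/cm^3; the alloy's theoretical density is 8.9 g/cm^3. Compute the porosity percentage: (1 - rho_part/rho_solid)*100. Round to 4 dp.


Porosity = (1-7.0/8.9)*100 = 21.3483 %


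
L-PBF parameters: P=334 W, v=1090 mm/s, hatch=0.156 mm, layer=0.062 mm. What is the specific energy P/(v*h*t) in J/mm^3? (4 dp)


Build rate = 1090 * 0.156 * 0.062 = 10.54248 mm^3/s
SE = 334 / 10.54248 = 31.6814 J/mm^3


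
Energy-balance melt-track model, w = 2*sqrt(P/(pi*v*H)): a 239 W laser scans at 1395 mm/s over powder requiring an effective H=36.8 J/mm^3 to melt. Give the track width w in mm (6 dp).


w = 2*sqrt(239/(pi*1395*36.8)) = 0.076992 mm


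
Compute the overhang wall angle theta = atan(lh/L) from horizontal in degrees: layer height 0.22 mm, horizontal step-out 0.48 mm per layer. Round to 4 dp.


angle = atan(0.22/0.48) = 24.6236 degrees


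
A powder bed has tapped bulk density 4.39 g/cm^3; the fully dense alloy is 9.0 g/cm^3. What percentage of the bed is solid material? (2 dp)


Packing = (4.39/9.0)*100 = 48.78 %


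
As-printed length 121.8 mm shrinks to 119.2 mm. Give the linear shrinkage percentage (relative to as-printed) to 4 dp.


Shrinkage = ((121.8-119.2)/121.8)*100 = 2.1346 %


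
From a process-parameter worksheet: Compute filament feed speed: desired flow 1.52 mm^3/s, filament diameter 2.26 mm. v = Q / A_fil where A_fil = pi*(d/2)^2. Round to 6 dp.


A = pi*(2.26/2)^2 = 4.0115
v = 1.52 / 4.0115 = 0.378911 mm/s


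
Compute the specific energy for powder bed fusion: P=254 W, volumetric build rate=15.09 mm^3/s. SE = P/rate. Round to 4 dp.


SE = 254 / 15.09 = 16.8323 J/mm^3


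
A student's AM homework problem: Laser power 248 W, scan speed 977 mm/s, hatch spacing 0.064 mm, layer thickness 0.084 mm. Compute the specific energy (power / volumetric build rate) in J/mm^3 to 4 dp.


Build rate = 977 * 0.064 * 0.084 = 5.252352 mm^3/s
SE = 248 / 5.252352 = 47.2169 J/mm^3


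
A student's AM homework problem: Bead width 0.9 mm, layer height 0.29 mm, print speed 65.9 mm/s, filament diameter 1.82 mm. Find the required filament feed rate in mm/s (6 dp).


Q = 0.9 * 0.29 * 65.9 = 17.1999 mm^3/s
A_fil = pi*(1.82/2)^2 = 2.60155288 mm^2
v_feed = 17.1999 / 2.60155288 = 6.611397 mm/s


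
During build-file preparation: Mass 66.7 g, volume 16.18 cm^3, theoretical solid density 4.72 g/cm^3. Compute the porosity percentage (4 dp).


rho_part = 66.7 / 16.18 = 4.1223733 g/cm^3
Porosity = (1 - 4.1223733/4.72)*100 = 12.6616 %


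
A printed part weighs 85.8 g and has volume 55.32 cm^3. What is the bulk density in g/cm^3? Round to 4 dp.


rho = 85.8 / 55.32 = 1.551 g/cm^3


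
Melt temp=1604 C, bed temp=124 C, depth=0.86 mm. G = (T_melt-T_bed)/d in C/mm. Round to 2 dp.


G = (1604-124)/0.86 = 1720.93 C/mm


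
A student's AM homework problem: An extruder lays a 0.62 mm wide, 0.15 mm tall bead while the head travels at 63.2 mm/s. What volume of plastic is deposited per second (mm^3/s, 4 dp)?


Rate = 0.62 * 0.15 * 63.2 = 5.8776 mm^3/s


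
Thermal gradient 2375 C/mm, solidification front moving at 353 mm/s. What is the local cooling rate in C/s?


CR = 2375 * 353 = 838375 C/s


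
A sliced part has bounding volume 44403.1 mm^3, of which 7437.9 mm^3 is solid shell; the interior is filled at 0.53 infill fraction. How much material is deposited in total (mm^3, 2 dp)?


V_infill = (44403.1 - 7437.9) * 0.53 = 19591.56
V_total = 7437.9 + 19591.56 = 27029.46 mm^3
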